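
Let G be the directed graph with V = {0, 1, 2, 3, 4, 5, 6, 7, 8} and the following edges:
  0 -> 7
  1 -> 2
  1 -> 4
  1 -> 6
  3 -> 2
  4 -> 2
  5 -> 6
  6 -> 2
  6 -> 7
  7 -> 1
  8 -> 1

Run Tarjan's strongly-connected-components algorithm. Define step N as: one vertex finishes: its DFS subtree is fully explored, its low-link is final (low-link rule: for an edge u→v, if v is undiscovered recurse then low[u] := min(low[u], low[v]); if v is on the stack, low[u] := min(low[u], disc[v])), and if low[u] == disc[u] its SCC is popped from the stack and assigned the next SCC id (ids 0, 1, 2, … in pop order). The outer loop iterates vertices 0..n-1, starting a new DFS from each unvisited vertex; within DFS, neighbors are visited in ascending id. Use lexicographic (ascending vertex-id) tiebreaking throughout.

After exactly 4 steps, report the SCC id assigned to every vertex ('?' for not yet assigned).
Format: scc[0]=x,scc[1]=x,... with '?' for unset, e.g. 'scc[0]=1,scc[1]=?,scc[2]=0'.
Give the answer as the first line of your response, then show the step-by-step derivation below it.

scc[0]=?,scc[1]=?,scc[2]=0,scc[3]=?,scc[4]=1,scc[5]=?,scc[6]=?,scc[7]=?,scc[8]=?

step 1: low=(low[0]=0,low[1]=2,low[2]=3,low[3]=?,low[4]=?,low[5]=?,low[6]=?,low[7]=1,low[8]=?); scc=(scc[0]=?,scc[1]=?,scc[2]=0,scc[3]=?,scc[4]=?,scc[5]=?,scc[6]=?,scc[7]=?,scc[8]=?)
step 2: low=(low[0]=0,low[1]=2,low[2]=3,low[3]=?,low[4]=4,low[5]=?,low[6]=?,low[7]=1,low[8]=?); scc=(scc[0]=?,scc[1]=?,scc[2]=0,scc[3]=?,scc[4]=1,scc[5]=?,scc[6]=?,scc[7]=?,scc[8]=?)
step 3: low=(low[0]=0,low[1]=2,low[2]=3,low[3]=?,low[4]=4,low[5]=?,low[6]=1,low[7]=1,low[8]=?); scc=(scc[0]=?,scc[1]=?,scc[2]=0,scc[3]=?,scc[4]=1,scc[5]=?,scc[6]=?,scc[7]=?,scc[8]=?)
step 4: low=(low[0]=0,low[1]=1,low[2]=3,low[3]=?,low[4]=4,low[5]=?,low[6]=1,low[7]=1,low[8]=?); scc=(scc[0]=?,scc[1]=?,scc[2]=0,scc[3]=?,scc[4]=1,scc[5]=?,scc[6]=?,scc[7]=?,scc[8]=?)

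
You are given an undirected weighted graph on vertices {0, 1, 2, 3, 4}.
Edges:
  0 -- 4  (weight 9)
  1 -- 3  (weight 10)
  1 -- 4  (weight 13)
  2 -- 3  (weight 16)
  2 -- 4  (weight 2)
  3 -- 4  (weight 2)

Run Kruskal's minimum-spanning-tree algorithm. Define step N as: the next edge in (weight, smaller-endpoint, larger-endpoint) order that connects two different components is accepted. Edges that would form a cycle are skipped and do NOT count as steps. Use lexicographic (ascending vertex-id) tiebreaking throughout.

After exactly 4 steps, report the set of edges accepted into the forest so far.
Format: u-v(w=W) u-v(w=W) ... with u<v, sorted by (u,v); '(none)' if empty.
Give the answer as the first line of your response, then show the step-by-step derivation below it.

0-4(w=9) 1-3(w=10) 2-4(w=2) 3-4(w=2)

step 1: add edge 2-4 (w=2); MST = {2-4(w=2)}
step 2: add edge 3-4 (w=2); MST = {2-4(w=2) 3-4(w=2)}
step 3: add edge 0-4 (w=9); MST = {0-4(w=9) 2-4(w=2) 3-4(w=2)}
step 4: add edge 1-3 (w=10); MST = {0-4(w=9) 1-3(w=10) 2-4(w=2) 3-4(w=2)}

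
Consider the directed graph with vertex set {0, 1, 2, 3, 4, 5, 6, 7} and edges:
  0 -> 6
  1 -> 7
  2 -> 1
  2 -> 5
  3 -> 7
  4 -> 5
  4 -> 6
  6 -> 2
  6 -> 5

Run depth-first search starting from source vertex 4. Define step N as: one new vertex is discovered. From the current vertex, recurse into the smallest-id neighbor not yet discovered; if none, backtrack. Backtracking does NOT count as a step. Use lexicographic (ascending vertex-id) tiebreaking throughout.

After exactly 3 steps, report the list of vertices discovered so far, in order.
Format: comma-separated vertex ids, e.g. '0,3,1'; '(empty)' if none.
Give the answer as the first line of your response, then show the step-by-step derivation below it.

4,5,6

step 1: discover 4; path=4; order=4
step 2: discover 5; path=4>5; order=4,5
step 3: discover 6; path=4>6; order=4,5,6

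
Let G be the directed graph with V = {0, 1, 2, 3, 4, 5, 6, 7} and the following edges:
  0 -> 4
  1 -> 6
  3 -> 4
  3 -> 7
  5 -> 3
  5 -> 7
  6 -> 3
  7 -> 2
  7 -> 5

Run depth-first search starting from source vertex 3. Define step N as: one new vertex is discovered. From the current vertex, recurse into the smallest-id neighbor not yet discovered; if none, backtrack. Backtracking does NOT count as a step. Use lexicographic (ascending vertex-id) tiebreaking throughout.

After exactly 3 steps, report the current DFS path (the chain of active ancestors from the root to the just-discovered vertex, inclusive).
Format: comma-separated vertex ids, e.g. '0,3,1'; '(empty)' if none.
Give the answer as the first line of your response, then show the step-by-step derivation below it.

3,7

step 1: discover 3; path=3; order=3
step 2: discover 4; path=3>4; order=3,4
step 3: discover 7; path=3>7; order=3,4,7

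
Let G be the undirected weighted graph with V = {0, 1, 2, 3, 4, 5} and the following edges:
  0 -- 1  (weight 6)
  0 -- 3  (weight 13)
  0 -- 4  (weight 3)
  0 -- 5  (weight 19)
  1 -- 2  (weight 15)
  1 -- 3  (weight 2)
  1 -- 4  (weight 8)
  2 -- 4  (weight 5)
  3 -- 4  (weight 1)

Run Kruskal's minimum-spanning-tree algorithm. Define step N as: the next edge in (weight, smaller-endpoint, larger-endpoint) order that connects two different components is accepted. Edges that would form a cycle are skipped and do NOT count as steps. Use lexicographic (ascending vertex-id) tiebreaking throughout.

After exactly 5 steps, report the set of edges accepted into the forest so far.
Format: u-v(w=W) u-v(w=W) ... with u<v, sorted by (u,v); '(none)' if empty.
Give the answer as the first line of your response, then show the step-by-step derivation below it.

0-4(w=3) 0-5(w=19) 1-3(w=2) 2-4(w=5) 3-4(w=1)

step 1: add edge 3-4 (w=1); MST = {3-4(w=1)}
step 2: add edge 1-3 (w=2); MST = {1-3(w=2) 3-4(w=1)}
step 3: add edge 0-4 (w=3); MST = {0-4(w=3) 1-3(w=2) 3-4(w=1)}
step 4: add edge 2-4 (w=5); MST = {0-4(w=3) 1-3(w=2) 2-4(w=5) 3-4(w=1)}
step 5: add edge 0-5 (w=19); MST = {0-4(w=3) 0-5(w=19) 1-3(w=2) 2-4(w=5) 3-4(w=1)}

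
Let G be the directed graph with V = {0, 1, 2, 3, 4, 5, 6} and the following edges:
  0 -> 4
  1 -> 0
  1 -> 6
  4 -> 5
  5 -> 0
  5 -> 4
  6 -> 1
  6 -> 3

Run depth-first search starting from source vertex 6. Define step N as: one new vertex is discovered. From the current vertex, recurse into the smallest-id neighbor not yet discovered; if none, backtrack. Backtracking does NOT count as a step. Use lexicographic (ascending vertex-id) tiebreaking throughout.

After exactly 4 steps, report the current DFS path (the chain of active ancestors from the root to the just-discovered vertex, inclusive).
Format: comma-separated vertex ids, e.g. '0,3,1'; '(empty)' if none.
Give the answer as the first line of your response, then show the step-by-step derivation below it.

6,1,0,4

step 1: discover 6; path=6; order=6
step 2: discover 1; path=6>1; order=6,1
step 3: discover 0; path=6>1>0; order=6,1,0
step 4: discover 4; path=6>1>0>4; order=6,1,0,4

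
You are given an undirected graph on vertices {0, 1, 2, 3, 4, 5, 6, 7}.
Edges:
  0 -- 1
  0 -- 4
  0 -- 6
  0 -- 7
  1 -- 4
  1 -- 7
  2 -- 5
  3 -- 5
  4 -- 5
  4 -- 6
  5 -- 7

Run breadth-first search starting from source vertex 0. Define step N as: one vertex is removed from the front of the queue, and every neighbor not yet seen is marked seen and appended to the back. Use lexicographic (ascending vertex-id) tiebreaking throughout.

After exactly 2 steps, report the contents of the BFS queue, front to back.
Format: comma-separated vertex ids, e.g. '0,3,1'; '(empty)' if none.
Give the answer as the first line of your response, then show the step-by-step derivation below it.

4,6,7

step 1: dequeue 0; queue=[1,4,6,7]; order=0
step 2: dequeue 1; queue=[4,6,7]; order=0,1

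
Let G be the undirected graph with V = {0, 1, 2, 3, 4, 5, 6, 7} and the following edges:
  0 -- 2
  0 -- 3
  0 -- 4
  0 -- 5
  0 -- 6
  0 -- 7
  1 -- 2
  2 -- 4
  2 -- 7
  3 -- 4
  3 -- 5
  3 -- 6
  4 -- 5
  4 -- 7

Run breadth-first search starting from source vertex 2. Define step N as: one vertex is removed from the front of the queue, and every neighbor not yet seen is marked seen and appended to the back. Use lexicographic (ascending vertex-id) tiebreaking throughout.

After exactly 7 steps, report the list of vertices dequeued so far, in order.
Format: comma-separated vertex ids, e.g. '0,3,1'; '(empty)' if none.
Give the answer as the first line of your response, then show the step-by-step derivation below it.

2,0,1,4,7,3,5

step 1: dequeue 2; queue=[0,1,4,7]; order=2
step 2: dequeue 0; queue=[1,4,7,3,5,6]; order=2,0
step 3: dequeue 1; queue=[4,7,3,5,6]; order=2,0,1
step 4: dequeue 4; queue=[7,3,5,6]; order=2,0,1,4
step 5: dequeue 7; queue=[3,5,6]; order=2,0,1,4,7
step 6: dequeue 3; queue=[5,6]; order=2,0,1,4,7,3
step 7: dequeue 5; queue=[6]; order=2,0,1,4,7,3,5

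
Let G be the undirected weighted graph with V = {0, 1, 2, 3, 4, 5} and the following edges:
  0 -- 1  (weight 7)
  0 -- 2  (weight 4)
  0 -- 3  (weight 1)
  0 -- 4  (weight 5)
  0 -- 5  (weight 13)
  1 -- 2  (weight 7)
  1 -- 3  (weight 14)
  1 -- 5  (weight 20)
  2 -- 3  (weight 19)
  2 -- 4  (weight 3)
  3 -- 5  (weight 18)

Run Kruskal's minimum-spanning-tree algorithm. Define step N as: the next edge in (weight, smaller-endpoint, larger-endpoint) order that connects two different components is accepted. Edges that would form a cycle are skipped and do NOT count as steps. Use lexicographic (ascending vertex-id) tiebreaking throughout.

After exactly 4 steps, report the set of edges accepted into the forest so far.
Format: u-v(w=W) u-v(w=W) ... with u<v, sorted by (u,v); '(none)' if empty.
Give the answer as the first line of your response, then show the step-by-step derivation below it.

0-1(w=7) 0-2(w=4) 0-3(w=1) 2-4(w=3)

step 1: add edge 0-3 (w=1); MST = {0-3(w=1)}
step 2: add edge 2-4 (w=3); MST = {0-3(w=1) 2-4(w=3)}
step 3: add edge 0-2 (w=4); MST = {0-2(w=4) 0-3(w=1) 2-4(w=3)}
step 4: add edge 0-1 (w=7); MST = {0-1(w=7) 0-2(w=4) 0-3(w=1) 2-4(w=3)}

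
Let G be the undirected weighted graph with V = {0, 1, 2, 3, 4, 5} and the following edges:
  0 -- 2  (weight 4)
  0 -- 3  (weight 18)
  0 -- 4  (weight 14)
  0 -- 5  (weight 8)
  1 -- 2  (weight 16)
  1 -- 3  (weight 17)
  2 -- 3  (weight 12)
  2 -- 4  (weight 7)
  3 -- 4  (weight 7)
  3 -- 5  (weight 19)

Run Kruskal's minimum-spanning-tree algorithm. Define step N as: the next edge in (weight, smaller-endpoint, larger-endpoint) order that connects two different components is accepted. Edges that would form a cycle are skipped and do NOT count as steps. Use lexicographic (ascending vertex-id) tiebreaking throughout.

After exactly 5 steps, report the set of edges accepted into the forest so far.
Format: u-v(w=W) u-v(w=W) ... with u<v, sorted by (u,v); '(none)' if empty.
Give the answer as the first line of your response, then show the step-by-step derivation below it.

0-2(w=4) 0-5(w=8) 1-2(w=16) 2-4(w=7) 3-4(w=7)

step 1: add edge 0-2 (w=4); MST = {0-2(w=4)}
step 2: add edge 2-4 (w=7); MST = {0-2(w=4) 2-4(w=7)}
step 3: add edge 3-4 (w=7); MST = {0-2(w=4) 2-4(w=7) 3-4(w=7)}
step 4: add edge 0-5 (w=8); MST = {0-2(w=4) 0-5(w=8) 2-4(w=7) 3-4(w=7)}
step 5: add edge 1-2 (w=16); MST = {0-2(w=4) 0-5(w=8) 1-2(w=16) 2-4(w=7) 3-4(w=7)}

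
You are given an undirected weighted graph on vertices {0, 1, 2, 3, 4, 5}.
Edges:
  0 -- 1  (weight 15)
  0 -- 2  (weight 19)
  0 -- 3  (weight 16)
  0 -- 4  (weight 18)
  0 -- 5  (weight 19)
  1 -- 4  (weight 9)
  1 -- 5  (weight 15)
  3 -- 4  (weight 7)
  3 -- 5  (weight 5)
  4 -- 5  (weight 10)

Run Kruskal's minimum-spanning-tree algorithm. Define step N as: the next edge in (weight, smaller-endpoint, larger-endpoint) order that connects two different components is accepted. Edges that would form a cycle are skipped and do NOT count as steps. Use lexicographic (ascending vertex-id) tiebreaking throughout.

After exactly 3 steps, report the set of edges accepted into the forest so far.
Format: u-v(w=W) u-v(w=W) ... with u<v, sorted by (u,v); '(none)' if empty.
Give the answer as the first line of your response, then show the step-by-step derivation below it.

1-4(w=9) 3-4(w=7) 3-5(w=5)

step 1: add edge 3-5 (w=5); MST = {3-5(w=5)}
step 2: add edge 3-4 (w=7); MST = {3-4(w=7) 3-5(w=5)}
step 3: add edge 1-4 (w=9); MST = {1-4(w=9) 3-4(w=7) 3-5(w=5)}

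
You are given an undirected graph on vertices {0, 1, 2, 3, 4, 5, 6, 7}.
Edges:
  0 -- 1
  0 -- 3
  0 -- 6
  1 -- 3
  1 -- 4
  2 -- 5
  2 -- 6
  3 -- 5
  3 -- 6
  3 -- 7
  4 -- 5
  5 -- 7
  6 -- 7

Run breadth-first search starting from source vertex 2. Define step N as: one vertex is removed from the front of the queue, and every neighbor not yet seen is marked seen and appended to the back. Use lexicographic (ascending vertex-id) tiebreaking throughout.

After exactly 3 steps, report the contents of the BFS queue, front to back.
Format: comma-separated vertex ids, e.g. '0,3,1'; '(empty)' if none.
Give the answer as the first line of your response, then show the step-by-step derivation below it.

3,4,7,0

step 1: dequeue 2; queue=[5,6]; order=2
step 2: dequeue 5; queue=[6,3,4,7]; order=2,5
step 3: dequeue 6; queue=[3,4,7,0]; order=2,5,6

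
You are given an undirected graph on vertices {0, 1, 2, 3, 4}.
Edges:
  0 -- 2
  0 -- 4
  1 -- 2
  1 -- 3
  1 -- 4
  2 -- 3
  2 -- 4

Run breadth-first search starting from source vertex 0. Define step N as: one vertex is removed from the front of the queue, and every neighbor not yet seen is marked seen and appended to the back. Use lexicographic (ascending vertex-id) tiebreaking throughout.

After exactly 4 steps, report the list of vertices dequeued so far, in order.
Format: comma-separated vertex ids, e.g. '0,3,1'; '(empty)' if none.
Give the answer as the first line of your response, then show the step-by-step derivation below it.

0,2,4,1

step 1: dequeue 0; queue=[2,4]; order=0
step 2: dequeue 2; queue=[4,1,3]; order=0,2
step 3: dequeue 4; queue=[1,3]; order=0,2,4
step 4: dequeue 1; queue=[3]; order=0,2,4,1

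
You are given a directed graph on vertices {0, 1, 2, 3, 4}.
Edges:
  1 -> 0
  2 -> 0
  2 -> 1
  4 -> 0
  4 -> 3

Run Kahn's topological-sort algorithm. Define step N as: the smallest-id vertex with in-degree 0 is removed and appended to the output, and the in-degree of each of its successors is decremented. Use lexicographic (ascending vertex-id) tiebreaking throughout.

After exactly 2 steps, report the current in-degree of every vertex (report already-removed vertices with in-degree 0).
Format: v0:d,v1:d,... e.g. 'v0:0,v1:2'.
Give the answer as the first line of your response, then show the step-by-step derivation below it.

v0:1,v1:0,v2:0,v3:1,v4:0

step 1: output 2; order=[2]; indeg=(2,0,0,1,0)
step 2: output 1; order=[2,1]; indeg=(1,0,0,1,0)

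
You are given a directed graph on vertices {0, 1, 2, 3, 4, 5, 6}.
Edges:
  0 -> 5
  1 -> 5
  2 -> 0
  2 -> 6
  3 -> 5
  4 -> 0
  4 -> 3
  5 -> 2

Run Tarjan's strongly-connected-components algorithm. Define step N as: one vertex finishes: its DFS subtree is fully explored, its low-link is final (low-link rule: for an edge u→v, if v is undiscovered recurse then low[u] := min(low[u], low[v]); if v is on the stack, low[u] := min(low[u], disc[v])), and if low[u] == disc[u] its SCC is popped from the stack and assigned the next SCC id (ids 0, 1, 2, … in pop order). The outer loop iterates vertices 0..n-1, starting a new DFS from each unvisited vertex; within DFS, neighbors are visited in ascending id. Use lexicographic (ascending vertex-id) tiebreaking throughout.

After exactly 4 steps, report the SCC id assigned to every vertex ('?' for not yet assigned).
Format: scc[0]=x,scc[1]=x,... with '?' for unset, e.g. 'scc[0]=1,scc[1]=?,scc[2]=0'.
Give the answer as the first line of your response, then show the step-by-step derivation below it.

scc[0]=1,scc[1]=?,scc[2]=1,scc[3]=?,scc[4]=?,scc[5]=1,scc[6]=0

step 1: low=(low[0]=0,low[1]=?,low[2]=0,low[3]=?,low[4]=?,low[5]=1,low[6]=3); scc=(scc[0]=?,scc[1]=?,scc[2]=?,scc[3]=?,scc[4]=?,scc[5]=?,scc[6]=0)
step 2: low=(low[0]=0,low[1]=?,low[2]=0,low[3]=?,low[4]=?,low[5]=1,low[6]=3); scc=(scc[0]=?,scc[1]=?,scc[2]=?,scc[3]=?,scc[4]=?,scc[5]=?,scc[6]=0)
step 3: low=(low[0]=0,low[1]=?,low[2]=0,low[3]=?,low[4]=?,low[5]=0,low[6]=3); scc=(scc[0]=?,scc[1]=?,scc[2]=?,scc[3]=?,scc[4]=?,scc[5]=?,scc[6]=0)
step 4: low=(low[0]=0,low[1]=?,low[2]=0,low[3]=?,low[4]=?,low[5]=0,low[6]=3); scc=(scc[0]=1,scc[1]=?,scc[2]=1,scc[3]=?,scc[4]=?,scc[5]=1,scc[6]=0)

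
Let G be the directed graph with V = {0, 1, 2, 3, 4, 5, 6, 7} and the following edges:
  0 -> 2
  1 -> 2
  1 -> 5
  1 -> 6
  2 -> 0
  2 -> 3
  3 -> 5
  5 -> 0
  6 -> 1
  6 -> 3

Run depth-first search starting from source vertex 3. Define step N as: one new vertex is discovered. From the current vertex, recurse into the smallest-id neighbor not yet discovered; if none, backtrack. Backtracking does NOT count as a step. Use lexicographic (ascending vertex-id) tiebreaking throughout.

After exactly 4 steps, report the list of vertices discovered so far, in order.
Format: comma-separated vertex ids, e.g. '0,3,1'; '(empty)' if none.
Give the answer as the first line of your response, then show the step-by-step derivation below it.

3,5,0,2

step 1: discover 3; path=3; order=3
step 2: discover 5; path=3>5; order=3,5
step 3: discover 0; path=3>5>0; order=3,5,0
step 4: discover 2; path=3>5>0>2; order=3,5,0,2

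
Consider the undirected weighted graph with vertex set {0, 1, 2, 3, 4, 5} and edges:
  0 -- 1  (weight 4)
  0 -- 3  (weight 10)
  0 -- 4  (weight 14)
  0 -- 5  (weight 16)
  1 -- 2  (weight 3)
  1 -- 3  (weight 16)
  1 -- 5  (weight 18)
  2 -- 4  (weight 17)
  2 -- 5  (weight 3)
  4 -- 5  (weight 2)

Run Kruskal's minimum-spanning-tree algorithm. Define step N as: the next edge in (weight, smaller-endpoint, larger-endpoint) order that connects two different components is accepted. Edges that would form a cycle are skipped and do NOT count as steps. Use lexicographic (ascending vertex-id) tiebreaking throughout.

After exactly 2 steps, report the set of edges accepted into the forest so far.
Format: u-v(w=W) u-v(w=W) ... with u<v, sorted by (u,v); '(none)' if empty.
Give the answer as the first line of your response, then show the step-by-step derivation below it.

1-2(w=3) 4-5(w=2)

step 1: add edge 4-5 (w=2); MST = {4-5(w=2)}
step 2: add edge 1-2 (w=3); MST = {1-2(w=3) 4-5(w=2)}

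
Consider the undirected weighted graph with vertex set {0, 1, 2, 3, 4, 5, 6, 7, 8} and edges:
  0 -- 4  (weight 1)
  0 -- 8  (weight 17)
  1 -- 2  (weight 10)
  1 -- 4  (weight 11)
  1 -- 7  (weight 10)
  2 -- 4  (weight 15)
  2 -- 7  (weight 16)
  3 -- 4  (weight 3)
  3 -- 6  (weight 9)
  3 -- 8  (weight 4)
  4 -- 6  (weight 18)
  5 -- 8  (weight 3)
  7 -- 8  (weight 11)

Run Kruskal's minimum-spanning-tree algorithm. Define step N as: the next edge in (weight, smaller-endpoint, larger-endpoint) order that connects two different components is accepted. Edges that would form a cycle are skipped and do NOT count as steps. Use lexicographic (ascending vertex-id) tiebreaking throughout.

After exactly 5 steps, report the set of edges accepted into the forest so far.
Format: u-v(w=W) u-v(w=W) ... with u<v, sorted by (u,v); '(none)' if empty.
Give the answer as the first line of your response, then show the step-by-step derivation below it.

0-4(w=1) 3-4(w=3) 3-6(w=9) 3-8(w=4) 5-8(w=3)

step 1: add edge 0-4 (w=1); MST = {0-4(w=1)}
step 2: add edge 3-4 (w=3); MST = {0-4(w=1) 3-4(w=3)}
step 3: add edge 5-8 (w=3); MST = {0-4(w=1) 3-4(w=3) 5-8(w=3)}
step 4: add edge 3-8 (w=4); MST = {0-4(w=1) 3-4(w=3) 3-8(w=4) 5-8(w=3)}
step 5: add edge 3-6 (w=9); MST = {0-4(w=1) 3-4(w=3) 3-6(w=9) 3-8(w=4) 5-8(w=3)}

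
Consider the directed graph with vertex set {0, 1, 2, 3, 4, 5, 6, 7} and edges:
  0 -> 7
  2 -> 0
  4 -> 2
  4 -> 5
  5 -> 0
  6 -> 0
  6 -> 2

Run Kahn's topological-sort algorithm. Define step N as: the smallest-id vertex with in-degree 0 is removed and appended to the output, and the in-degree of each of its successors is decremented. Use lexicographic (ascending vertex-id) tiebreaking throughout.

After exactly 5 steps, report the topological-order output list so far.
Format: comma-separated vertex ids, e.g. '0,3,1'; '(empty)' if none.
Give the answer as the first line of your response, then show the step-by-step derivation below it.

1,3,4,5,6

step 1: output 1; order=[1]; indeg=(3,0,2,0,0,1,0,1)
step 2: output 3; order=[1,3]; indeg=(3,0,2,0,0,1,0,1)
step 3: output 4; order=[1,3,4]; indeg=(3,0,1,0,0,0,0,1)
step 4: output 5; order=[1,3,4,5]; indeg=(2,0,1,0,0,0,0,1)
step 5: output 6; order=[1,3,4,5,6]; indeg=(1,0,0,0,0,0,0,1)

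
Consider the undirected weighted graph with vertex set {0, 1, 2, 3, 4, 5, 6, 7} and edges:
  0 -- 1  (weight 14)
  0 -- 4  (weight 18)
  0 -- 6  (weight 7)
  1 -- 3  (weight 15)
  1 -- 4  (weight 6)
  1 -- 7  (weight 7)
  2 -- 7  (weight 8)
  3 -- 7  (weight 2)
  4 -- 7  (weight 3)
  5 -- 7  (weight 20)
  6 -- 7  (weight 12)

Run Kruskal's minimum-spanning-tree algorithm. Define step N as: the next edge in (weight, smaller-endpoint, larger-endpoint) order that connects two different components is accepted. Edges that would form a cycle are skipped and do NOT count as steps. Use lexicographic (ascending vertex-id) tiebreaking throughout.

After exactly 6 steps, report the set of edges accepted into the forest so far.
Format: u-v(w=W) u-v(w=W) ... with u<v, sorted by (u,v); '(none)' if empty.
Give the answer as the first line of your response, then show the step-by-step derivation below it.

0-6(w=7) 1-4(w=6) 2-7(w=8) 3-7(w=2) 4-7(w=3) 6-7(w=12)

step 1: add edge 3-7 (w=2); MST = {3-7(w=2)}
step 2: add edge 4-7 (w=3); MST = {3-7(w=2) 4-7(w=3)}
step 3: add edge 1-4 (w=6); MST = {1-4(w=6) 3-7(w=2) 4-7(w=3)}
step 4: add edge 0-6 (w=7); MST = {0-6(w=7) 1-4(w=6) 3-7(w=2) 4-7(w=3)}
step 5: add edge 2-7 (w=8); MST = {0-6(w=7) 1-4(w=6) 2-7(w=8) 3-7(w=2) 4-7(w=3)}
step 6: add edge 6-7 (w=12); MST = {0-6(w=7) 1-4(w=6) 2-7(w=8) 3-7(w=2) 4-7(w=3) 6-7(w=12)}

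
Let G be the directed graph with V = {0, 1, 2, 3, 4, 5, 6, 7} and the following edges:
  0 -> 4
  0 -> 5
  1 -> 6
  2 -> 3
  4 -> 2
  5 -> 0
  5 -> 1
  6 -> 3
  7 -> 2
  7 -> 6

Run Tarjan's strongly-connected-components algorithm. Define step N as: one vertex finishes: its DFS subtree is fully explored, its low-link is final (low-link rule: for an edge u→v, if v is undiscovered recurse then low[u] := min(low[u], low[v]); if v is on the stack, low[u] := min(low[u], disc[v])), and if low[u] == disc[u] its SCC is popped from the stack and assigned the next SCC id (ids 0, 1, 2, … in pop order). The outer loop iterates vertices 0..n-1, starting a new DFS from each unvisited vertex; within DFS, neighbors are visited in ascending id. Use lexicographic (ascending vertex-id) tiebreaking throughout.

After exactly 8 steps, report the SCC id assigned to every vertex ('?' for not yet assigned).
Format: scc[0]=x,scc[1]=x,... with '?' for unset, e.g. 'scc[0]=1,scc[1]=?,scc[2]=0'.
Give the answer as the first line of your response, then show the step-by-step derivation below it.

scc[0]=5,scc[1]=4,scc[2]=1,scc[3]=0,scc[4]=2,scc[5]=5,scc[6]=3,scc[7]=6

step 1: low=(low[0]=0,low[1]=?,low[2]=2,low[3]=3,low[4]=1,low[5]=?,low[6]=?,low[7]=?); scc=(scc[0]=?,scc[1]=?,scc[2]=?,scc[3]=0,scc[4]=?,scc[5]=?,scc[6]=?,scc[7]=?)
step 2: low=(low[0]=0,low[1]=?,low[2]=2,low[3]=3,low[4]=1,low[5]=?,low[6]=?,low[7]=?); scc=(scc[0]=?,scc[1]=?,scc[2]=1,scc[3]=0,scc[4]=?,scc[5]=?,scc[6]=?,scc[7]=?)
step 3: low=(low[0]=0,low[1]=?,low[2]=2,low[3]=3,low[4]=1,low[5]=?,low[6]=?,low[7]=?); scc=(scc[0]=?,scc[1]=?,scc[2]=1,scc[3]=0,scc[4]=2,scc[5]=?,scc[6]=?,scc[7]=?)
step 4: low=(low[0]=0,low[1]=5,low[2]=2,low[3]=3,low[4]=1,low[5]=0,low[6]=6,low[7]=?); scc=(scc[0]=?,scc[1]=?,scc[2]=1,scc[3]=0,scc[4]=2,scc[5]=?,scc[6]=3,scc[7]=?)
step 5: low=(low[0]=0,low[1]=5,low[2]=2,low[3]=3,low[4]=1,low[5]=0,low[6]=6,low[7]=?); scc=(scc[0]=?,scc[1]=4,scc[2]=1,scc[3]=0,scc[4]=2,scc[5]=?,scc[6]=3,scc[7]=?)
step 6: low=(low[0]=0,low[1]=5,low[2]=2,low[3]=3,low[4]=1,low[5]=0,low[6]=6,low[7]=?); scc=(scc[0]=?,scc[1]=4,scc[2]=1,scc[3]=0,scc[4]=2,scc[5]=?,scc[6]=3,scc[7]=?)
step 7: low=(low[0]=0,low[1]=5,low[2]=2,low[3]=3,low[4]=1,low[5]=0,low[6]=6,low[7]=?); scc=(scc[0]=5,scc[1]=4,scc[2]=1,scc[3]=0,scc[4]=2,scc[5]=5,scc[6]=3,scc[7]=?)
step 8: low=(low[0]=0,low[1]=5,low[2]=2,low[3]=3,low[4]=1,low[5]=0,low[6]=6,low[7]=7); scc=(scc[0]=5,scc[1]=4,scc[2]=1,scc[3]=0,scc[4]=2,scc[5]=5,scc[6]=3,scc[7]=6)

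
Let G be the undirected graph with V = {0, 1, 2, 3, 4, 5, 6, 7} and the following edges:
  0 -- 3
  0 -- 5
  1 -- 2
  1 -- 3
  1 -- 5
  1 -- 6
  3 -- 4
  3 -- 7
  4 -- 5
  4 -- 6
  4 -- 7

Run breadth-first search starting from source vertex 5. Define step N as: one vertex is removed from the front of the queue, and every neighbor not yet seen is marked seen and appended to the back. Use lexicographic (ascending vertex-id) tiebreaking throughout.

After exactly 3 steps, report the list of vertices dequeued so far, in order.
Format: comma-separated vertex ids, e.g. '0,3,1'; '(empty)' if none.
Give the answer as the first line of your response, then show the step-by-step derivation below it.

5,0,1

step 1: dequeue 5; queue=[0,1,4]; order=5
step 2: dequeue 0; queue=[1,4,3]; order=5,0
step 3: dequeue 1; queue=[4,3,2,6]; order=5,0,1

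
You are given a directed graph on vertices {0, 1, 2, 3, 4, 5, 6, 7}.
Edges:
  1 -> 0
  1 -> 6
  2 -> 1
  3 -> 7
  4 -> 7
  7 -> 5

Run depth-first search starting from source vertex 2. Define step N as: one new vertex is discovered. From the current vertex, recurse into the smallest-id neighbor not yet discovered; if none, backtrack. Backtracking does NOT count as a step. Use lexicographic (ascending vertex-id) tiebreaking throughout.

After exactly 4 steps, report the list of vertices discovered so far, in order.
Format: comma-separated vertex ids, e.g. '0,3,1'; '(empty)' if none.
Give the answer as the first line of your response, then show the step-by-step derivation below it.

2,1,0,6

step 1: discover 2; path=2; order=2
step 2: discover 1; path=2>1; order=2,1
step 3: discover 0; path=2>1>0; order=2,1,0
step 4: discover 6; path=2>1>6; order=2,1,0,6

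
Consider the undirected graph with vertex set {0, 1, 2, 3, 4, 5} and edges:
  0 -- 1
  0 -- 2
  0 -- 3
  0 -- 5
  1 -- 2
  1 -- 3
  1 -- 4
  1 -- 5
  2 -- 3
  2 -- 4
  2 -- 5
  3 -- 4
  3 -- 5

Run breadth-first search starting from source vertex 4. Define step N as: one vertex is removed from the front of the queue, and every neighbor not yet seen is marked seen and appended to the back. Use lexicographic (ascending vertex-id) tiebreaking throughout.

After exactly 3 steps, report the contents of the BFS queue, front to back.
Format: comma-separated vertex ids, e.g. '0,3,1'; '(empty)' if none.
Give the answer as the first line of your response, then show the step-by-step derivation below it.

3,0,5

step 1: dequeue 4; queue=[1,2,3]; order=4
step 2: dequeue 1; queue=[2,3,0,5]; order=4,1
step 3: dequeue 2; queue=[3,0,5]; order=4,1,2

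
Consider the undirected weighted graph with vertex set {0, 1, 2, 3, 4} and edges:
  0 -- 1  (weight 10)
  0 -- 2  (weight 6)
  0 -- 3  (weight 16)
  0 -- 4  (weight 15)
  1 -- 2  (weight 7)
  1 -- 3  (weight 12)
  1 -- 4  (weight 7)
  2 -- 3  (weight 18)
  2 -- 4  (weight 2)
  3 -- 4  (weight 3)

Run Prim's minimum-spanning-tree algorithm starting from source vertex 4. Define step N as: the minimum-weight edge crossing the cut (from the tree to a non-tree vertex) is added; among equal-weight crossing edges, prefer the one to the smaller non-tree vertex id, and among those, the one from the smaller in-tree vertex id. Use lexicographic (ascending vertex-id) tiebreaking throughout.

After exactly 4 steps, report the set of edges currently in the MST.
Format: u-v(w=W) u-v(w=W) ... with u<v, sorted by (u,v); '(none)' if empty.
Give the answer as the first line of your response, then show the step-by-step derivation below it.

0-2(w=6) 1-2(w=7) 2-4(w=2) 3-4(w=3)

step 1: add edge 2-4 (w=2); MST = {2-4(w=2)}
step 2: add edge 3-4 (w=3); MST = {2-4(w=2) 3-4(w=3)}
step 3: add edge 0-2 (w=6); MST = {0-2(w=6) 2-4(w=2) 3-4(w=3)}
step 4: add edge 1-2 (w=7); MST = {0-2(w=6) 1-2(w=7) 2-4(w=2) 3-4(w=3)}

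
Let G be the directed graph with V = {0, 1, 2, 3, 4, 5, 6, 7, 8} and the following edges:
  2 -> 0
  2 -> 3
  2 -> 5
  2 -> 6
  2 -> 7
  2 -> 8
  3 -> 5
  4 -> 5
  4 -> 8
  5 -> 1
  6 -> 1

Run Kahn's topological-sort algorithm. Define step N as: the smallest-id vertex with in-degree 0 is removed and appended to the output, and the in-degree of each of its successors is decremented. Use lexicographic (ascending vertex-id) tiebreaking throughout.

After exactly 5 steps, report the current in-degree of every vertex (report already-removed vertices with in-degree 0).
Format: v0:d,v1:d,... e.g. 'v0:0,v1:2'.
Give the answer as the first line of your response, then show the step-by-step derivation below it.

v0:0,v1:1,v2:0,v3:0,v4:0,v5:0,v6:0,v7:0,v8:0

step 1: output 2; order=[2]; indeg=(0,2,0,0,0,2,0,0,1)
step 2: output 0; order=[2,0]; indeg=(0,2,0,0,0,2,0,0,1)
step 3: output 3; order=[2,0,3]; indeg=(0,2,0,0,0,1,0,0,1)
step 4: output 4; order=[2,0,3,4]; indeg=(0,2,0,0,0,0,0,0,0)
step 5: output 5; order=[2,0,3,4,5]; indeg=(0,1,0,0,0,0,0,0,0)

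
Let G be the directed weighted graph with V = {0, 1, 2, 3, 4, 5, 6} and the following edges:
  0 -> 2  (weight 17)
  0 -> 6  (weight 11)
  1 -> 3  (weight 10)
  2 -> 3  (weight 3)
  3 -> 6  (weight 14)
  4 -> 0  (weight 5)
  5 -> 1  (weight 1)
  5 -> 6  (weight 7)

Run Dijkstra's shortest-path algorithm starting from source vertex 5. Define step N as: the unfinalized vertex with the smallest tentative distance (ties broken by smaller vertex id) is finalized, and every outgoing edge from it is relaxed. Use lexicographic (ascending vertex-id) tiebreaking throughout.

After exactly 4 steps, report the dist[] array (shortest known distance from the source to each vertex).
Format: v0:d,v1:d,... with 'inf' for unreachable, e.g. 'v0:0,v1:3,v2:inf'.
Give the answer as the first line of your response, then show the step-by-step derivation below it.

v0:inf,v1:1,v2:inf,v3:11,v4:inf,v5:0,v6:7

step 1: dist = v0:inf,v1:1,v2:inf,v3:inf,v4:inf,v5:0,v6:7
step 2: dist = v0:inf,v1:1,v2:inf,v3:11,v4:inf,v5:0,v6:7
step 3: dist = v0:inf,v1:1,v2:inf,v3:11,v4:inf,v5:0,v6:7
step 4: dist = v0:inf,v1:1,v2:inf,v3:11,v4:inf,v5:0,v6:7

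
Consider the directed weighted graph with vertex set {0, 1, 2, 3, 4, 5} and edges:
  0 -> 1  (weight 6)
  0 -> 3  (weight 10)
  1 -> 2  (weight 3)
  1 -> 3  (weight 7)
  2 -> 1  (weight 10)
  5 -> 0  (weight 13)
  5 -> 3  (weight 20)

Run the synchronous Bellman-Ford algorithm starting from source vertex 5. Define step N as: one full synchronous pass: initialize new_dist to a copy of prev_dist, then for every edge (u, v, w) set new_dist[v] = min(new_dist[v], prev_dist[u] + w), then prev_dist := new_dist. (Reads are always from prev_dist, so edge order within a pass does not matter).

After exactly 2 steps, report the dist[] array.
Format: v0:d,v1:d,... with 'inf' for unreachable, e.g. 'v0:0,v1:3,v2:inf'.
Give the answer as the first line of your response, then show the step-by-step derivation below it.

v0:13,v1:19,v2:inf,v3:20,v4:inf,v5:0

step 1: dist = v0:13,v1:inf,v2:inf,v3:20,v4:inf,v5:0
step 2: dist = v0:13,v1:19,v2:inf,v3:20,v4:inf,v5:0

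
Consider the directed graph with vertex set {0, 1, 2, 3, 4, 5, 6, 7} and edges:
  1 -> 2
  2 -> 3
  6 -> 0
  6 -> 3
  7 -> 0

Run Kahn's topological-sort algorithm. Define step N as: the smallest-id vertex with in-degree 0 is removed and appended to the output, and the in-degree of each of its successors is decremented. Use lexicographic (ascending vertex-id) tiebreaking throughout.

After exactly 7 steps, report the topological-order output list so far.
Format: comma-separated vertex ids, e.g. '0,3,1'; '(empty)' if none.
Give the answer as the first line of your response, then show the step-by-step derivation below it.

1,2,4,5,6,3,7

step 1: output 1; order=[1]; indeg=(2,0,0,2,0,0,0,0)
step 2: output 2; order=[1,2]; indeg=(2,0,0,1,0,0,0,0)
step 3: output 4; order=[1,2,4]; indeg=(2,0,0,1,0,0,0,0)
step 4: output 5; order=[1,2,4,5]; indeg=(2,0,0,1,0,0,0,0)
step 5: output 6; order=[1,2,4,5,6]; indeg=(1,0,0,0,0,0,0,0)
step 6: output 3; order=[1,2,4,5,6,3]; indeg=(1,0,0,0,0,0,0,0)
step 7: output 7; order=[1,2,4,5,6,3,7]; indeg=(0,0,0,0,0,0,0,0)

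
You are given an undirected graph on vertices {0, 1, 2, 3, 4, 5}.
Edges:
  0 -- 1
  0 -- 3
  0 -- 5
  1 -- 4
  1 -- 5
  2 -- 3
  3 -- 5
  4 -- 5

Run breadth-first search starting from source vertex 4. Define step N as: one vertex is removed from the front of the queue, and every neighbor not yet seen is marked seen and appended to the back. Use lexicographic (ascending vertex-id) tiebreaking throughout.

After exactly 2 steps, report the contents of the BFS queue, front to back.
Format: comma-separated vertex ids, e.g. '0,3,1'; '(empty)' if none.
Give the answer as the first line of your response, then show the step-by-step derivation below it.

5,0

step 1: dequeue 4; queue=[1,5]; order=4
step 2: dequeue 1; queue=[5,0]; order=4,1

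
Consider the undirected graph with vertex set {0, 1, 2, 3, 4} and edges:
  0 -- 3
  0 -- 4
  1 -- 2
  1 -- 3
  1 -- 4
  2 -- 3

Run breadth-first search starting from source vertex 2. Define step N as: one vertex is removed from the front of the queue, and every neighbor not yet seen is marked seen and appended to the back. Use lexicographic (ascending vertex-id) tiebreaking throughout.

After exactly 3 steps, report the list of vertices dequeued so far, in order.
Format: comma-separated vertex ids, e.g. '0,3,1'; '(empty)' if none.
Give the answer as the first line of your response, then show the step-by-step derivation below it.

2,1,3

step 1: dequeue 2; queue=[1,3]; order=2
step 2: dequeue 1; queue=[3,4]; order=2,1
step 3: dequeue 3; queue=[4,0]; order=2,1,3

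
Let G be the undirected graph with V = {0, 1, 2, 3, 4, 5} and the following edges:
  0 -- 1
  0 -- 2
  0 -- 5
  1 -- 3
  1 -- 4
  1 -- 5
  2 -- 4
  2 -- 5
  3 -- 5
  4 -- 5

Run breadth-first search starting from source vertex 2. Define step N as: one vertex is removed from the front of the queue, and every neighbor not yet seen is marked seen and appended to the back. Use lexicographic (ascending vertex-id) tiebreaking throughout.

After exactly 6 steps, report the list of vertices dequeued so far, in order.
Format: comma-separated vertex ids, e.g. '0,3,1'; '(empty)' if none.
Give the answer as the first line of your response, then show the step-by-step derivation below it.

2,0,4,5,1,3

step 1: dequeue 2; queue=[0,4,5]; order=2
step 2: dequeue 0; queue=[4,5,1]; order=2,0
step 3: dequeue 4; queue=[5,1]; order=2,0,4
step 4: dequeue 5; queue=[1,3]; order=2,0,4,5
step 5: dequeue 1; queue=[3]; order=2,0,4,5,1
step 6: dequeue 3; queue=[(empty)]; order=2,0,4,5,1,3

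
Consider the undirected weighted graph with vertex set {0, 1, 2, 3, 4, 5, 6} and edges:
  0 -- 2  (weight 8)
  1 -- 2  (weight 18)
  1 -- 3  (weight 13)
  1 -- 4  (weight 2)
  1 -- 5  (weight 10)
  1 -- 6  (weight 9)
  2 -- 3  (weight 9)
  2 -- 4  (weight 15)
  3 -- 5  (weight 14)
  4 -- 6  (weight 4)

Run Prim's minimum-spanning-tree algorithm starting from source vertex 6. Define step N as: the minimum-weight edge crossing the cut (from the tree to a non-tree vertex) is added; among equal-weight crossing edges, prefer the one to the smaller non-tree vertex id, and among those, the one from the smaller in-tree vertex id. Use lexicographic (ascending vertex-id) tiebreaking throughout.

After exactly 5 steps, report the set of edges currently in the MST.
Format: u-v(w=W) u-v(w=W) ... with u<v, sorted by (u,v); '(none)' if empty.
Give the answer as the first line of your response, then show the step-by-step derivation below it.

1-3(w=13) 1-4(w=2) 1-5(w=10) 2-3(w=9) 4-6(w=4)

step 1: add edge 4-6 (w=4); MST = {4-6(w=4)}
step 2: add edge 1-4 (w=2); MST = {1-4(w=2) 4-6(w=4)}
step 3: add edge 1-5 (w=10); MST = {1-4(w=2) 1-5(w=10) 4-6(w=4)}
step 4: add edge 1-3 (w=13); MST = {1-3(w=13) 1-4(w=2) 1-5(w=10) 4-6(w=4)}
step 5: add edge 2-3 (w=9); MST = {1-3(w=13) 1-4(w=2) 1-5(w=10) 2-3(w=9) 4-6(w=4)}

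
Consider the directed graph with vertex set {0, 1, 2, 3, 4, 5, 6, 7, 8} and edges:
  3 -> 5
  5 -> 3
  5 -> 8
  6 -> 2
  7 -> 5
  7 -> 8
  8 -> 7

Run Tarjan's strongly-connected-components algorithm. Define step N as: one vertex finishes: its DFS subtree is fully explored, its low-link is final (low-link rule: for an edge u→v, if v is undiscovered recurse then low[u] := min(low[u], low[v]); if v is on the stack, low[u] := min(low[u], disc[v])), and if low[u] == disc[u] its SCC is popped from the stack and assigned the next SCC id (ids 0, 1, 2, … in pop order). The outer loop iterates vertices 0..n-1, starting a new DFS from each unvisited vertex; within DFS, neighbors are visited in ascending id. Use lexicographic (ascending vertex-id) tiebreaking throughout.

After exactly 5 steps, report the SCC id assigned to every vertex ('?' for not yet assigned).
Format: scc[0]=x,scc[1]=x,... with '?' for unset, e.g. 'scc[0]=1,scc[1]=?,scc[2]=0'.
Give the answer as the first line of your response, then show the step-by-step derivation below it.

scc[0]=0,scc[1]=1,scc[2]=2,scc[3]=?,scc[4]=?,scc[5]=?,scc[6]=?,scc[7]=?,scc[8]=?

step 1: low=(low[0]=0,low[1]=?,low[2]=?,low[3]=?,low[4]=?,low[5]=?,low[6]=?,low[7]=?,low[8]=?); scc=(scc[0]=0,scc[1]=?,scc[2]=?,scc[3]=?,scc[4]=?,scc[5]=?,scc[6]=?,scc[7]=?,scc[8]=?)
step 2: low=(low[0]=0,low[1]=1,low[2]=?,low[3]=?,low[4]=?,low[5]=?,low[6]=?,low[7]=?,low[8]=?); scc=(scc[0]=0,scc[1]=1,scc[2]=?,scc[3]=?,scc[4]=?,scc[5]=?,scc[6]=?,scc[7]=?,scc[8]=?)
step 3: low=(low[0]=0,low[1]=1,low[2]=2,low[3]=?,low[4]=?,low[5]=?,low[6]=?,low[7]=?,low[8]=?); scc=(scc[0]=0,scc[1]=1,scc[2]=2,scc[3]=?,scc[4]=?,scc[5]=?,scc[6]=?,scc[7]=?,scc[8]=?)
step 4: low=(low[0]=0,low[1]=1,low[2]=2,low[3]=3,low[4]=?,low[5]=3,low[6]=?,low[7]=4,low[8]=5); scc=(scc[0]=0,scc[1]=1,scc[2]=2,scc[3]=?,scc[4]=?,scc[5]=?,scc[6]=?,scc[7]=?,scc[8]=?)
step 5: low=(low[0]=0,low[1]=1,low[2]=2,low[3]=3,low[4]=?,low[5]=3,low[6]=?,low[7]=4,low[8]=4); scc=(scc[0]=0,scc[1]=1,scc[2]=2,scc[3]=?,scc[4]=?,scc[5]=?,scc[6]=?,scc[7]=?,scc[8]=?)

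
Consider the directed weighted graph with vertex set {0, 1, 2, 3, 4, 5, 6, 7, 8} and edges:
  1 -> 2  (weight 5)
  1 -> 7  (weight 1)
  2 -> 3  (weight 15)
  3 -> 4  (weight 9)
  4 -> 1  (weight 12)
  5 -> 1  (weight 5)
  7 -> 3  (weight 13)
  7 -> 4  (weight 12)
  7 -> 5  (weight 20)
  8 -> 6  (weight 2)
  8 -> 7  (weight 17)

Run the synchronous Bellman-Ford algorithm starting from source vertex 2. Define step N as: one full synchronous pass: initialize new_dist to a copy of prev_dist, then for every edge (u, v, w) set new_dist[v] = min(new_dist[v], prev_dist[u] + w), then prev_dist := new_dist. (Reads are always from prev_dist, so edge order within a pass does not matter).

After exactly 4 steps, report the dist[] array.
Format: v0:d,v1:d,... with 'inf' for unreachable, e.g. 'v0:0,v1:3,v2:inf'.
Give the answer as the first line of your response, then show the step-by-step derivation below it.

v0:inf,v1:36,v2:0,v3:15,v4:24,v5:inf,v6:inf,v7:37,v8:inf

step 1: dist = v0:inf,v1:inf,v2:0,v3:15,v4:inf,v5:inf,v6:inf,v7:inf,v8:inf
step 2: dist = v0:inf,v1:inf,v2:0,v3:15,v4:24,v5:inf,v6:inf,v7:inf,v8:inf
step 3: dist = v0:inf,v1:36,v2:0,v3:15,v4:24,v5:inf,v6:inf,v7:inf,v8:inf
step 4: dist = v0:inf,v1:36,v2:0,v3:15,v4:24,v5:inf,v6:inf,v7:37,v8:inf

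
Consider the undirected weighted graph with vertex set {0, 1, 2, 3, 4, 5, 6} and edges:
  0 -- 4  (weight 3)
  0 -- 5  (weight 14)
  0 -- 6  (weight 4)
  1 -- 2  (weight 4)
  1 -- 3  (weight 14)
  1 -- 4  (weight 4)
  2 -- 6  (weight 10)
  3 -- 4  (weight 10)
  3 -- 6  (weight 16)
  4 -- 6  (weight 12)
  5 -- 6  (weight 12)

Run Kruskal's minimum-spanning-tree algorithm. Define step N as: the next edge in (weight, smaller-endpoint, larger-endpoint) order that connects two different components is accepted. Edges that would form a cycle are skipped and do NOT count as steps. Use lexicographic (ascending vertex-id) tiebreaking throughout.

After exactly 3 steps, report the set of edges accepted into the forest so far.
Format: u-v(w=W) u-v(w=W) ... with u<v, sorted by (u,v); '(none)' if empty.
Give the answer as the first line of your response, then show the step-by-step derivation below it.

0-4(w=3) 0-6(w=4) 1-2(w=4)

step 1: add edge 0-4 (w=3); MST = {0-4(w=3)}
step 2: add edge 0-6 (w=4); MST = {0-4(w=3) 0-6(w=4)}
step 3: add edge 1-2 (w=4); MST = {0-4(w=3) 0-6(w=4) 1-2(w=4)}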